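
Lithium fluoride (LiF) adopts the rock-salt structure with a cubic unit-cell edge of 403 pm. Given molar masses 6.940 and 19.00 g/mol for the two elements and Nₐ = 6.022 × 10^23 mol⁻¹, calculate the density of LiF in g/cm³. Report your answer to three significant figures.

The rock-salt structure contains Z = 4 formula units per cell; M(LiF) = 6.940 + 19.00 = 25.94 g/mol.
a³ = (4.030 × 10^-8 cm)³ = 6.545 × 10^-23 cm³.
ρ = 4 × 25.94 / (6.022 × 10²³ × 6.545 × 10^-23) = 2.633 g/cm³.

2.63 g/cm³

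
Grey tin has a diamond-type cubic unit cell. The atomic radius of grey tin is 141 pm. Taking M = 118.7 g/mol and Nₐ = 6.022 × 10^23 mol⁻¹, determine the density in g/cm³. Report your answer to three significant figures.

In a diamond cubic lattice, nearest neighbors lie along the body diagonal with √3·a = 8r, giving a = 651.3 pm = 6.513 × 10^-8 cm.
With Z = 8, ρ = Z·M/(N_A·a³) = 8 × 118.7 / (6.022 × 10²³ × 2.762 × 10^-22) = 5.709 g/cm³.

5.71 g/cm³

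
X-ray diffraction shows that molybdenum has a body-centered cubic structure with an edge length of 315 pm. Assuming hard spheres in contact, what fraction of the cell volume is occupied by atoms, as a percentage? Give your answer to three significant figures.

68.0%

In a BCC lattice atoms touch along the body diagonal, so √3·a = 4r, so r = 0.4330a = 136.4 pm.
Packing fraction = Z·(4/3)πr³ / a³ = 2 × (4/3)π × (136.4)³ / (315)³ = 0.6802 = 68.0%.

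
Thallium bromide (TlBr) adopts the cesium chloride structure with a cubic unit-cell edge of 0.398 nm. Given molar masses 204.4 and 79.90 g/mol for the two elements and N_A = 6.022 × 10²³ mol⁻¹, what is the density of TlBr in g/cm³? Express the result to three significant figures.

The cesium chloride structure contains Z = 1 formula unit per cell; M(TlBr) = 204.4 + 79.90 = 284.3 g/mol.
a³ = (3.980 × 10^-8 cm)³ = 6.304 × 10^-23 cm³.
ρ = 1 × 284.3 / (6.022 × 10²³ × 6.304 × 10^-23) = 7.488 g/cm³.

7.49 g/cm³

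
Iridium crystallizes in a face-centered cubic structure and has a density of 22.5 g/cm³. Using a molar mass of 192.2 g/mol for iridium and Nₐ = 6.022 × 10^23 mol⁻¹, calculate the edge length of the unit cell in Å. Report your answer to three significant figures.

With Z = 4 atoms per FCC cell, a³ = Z·M/(N_A·ρ) = 4 × 192.2 / (6.022 × 10²³ × 22.50 g/cm³) = 5.674 × 10^-23 cm³.
a = (5.674 × 10^-23)^(1/3) = 3.843 × 10^-8 cm = 3.84 Å.

3.84 Å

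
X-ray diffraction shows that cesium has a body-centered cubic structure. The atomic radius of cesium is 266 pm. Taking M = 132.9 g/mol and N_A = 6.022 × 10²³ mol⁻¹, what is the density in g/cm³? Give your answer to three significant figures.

1.90 g/cm³

In a BCC lattice, atoms touch along the body diagonal, so √3·a = 4r, giving a = 614.3 pm = 6.143 × 10^-8 cm.
With Z = 2, ρ = Z·M/(N_A·a³) = 2 × 132.9 / (6.022 × 10²³ × 2.318 × 10^-22) = 1.904 g/cm³.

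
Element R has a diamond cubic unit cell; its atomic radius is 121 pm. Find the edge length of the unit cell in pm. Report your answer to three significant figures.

In a diamond cubic lattice, nearest neighbors lie along the body diagonal with √3·a = 8r.
a = 8r/√3 = 8 × 121 / 1.7321 = 559 pm.

559 pm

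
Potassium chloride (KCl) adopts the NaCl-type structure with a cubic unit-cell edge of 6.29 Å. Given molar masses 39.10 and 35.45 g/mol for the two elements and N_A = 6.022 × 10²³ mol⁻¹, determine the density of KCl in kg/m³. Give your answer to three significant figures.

1990 kg/m³

The NaCl-type structure contains Z = 4 formula units per cell; M(KCl) = 39.10 + 35.45 = 74.55 g/mol.
a³ = (6.290 × 10^-8 cm)³ = 2.489 × 10^-22 cm³.
ρ = 4 × 74.55 / (6.022 × 10²³ × 2.489 × 10^-22) = 1.990 g/cm³ = 1990 kg/m³.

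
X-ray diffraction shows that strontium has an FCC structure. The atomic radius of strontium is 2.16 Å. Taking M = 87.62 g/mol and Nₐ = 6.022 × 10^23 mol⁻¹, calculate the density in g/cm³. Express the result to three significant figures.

2.55 g/cm³

In an FCC lattice, atoms touch along the face diagonal, so √2·a = 4r, giving a = 6.109 Å = 6.109 × 10^-8 cm.
With Z = 4, ρ = Z·M/(N_A·a³) = 4 × 87.62 / (6.022 × 10²³ × 2.280 × 10^-22) = 2.552 g/cm³.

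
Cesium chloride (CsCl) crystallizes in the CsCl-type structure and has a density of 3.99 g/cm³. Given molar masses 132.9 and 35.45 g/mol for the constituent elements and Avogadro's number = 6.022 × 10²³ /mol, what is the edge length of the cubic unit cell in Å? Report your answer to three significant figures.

M(CsCl) = 168.35 g/mol; Z = 1 formula unit per cell.
a³ = Z·M/(N_A·ρ) = 1 × 168.35 / (6.022 × 10²³ × 3.99) = 7.006 × 10^-23 cm³, so a = 4.123 × 10^-8 cm = 4.12 Å.

4.12 Å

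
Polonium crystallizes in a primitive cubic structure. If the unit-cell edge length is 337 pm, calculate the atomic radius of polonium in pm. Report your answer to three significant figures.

169 pm

In a simple cubic lattice, atoms touch along the cell edge, so a = 2r.
r = a/2 = 337/2 = 169 pm.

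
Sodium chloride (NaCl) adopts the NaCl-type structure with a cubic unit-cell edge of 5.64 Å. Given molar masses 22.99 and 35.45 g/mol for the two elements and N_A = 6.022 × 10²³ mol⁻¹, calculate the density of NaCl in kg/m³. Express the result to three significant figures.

The NaCl-type structure contains Z = 4 formula units per cell; M(NaCl) = 22.99 + 35.45 = 58.44 g/mol.
a³ = (5.640 × 10^-8 cm)³ = 1.794 × 10^-22 cm³.
ρ = 4 × 58.44 / (6.022 × 10²³ × 1.794 × 10^-22) = 2.164 g/cm³ = 2160 kg/m³.

2160 kg/m³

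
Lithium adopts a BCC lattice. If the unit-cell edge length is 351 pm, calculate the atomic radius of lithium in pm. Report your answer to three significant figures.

152 pm

In a BCC lattice, atoms touch along the body diagonal, so √3·a = 4r.
r = √3·a/4 = 1.7321 × 351 / 4 = 152 pm.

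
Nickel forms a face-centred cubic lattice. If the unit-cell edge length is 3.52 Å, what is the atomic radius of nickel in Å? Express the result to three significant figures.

1.24 Å

In an FCC lattice, atoms touch along the face diagonal, so √2·a = 4r.
r = √2·a/4 = 1.4142 × 3.52 / 4 = 1.24 Å.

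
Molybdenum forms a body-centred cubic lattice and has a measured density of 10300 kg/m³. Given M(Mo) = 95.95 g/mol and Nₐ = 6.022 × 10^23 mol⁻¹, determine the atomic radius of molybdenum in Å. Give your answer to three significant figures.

For a BCC cell (Z = 2), a³ = Z·M/(N_A·ρ) = 2 × 95.95 / (6.022 × 10²³ × 10.30) = 3.094 × 10^-23 cm³, so a = 3.139 × 10^-8 cm = 3.139 Å.
Atoms touch along the body diagonal, so √3·a = 4r, so r = 0.4330 × a = 1.36 Å.

1.36 Å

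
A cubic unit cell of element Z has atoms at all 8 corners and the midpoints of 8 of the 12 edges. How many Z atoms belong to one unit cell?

Corner atoms are shared by 8 cells (1/8 each), edge atoms by 4 (1/4 each).
Net atoms = 8 × 1/8 + 8 × 1/4 = 1 + 2 = 3.

3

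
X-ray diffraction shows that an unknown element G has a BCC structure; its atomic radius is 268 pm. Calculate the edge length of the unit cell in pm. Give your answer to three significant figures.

619 pm

In a BCC lattice, atoms touch along the body diagonal, so √3·a = 4r.
a = 4r/√3 = 4 × 268 / 1.7321 = 619 pm.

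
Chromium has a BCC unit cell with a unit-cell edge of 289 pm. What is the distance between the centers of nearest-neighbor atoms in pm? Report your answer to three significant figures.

In a BCC structure, atoms touch along the body diagonal, so √3·a = 4r; the nearest-neighbor distance equals 2r = 0.8660·a.
d = 0.8660 × 289 = 250 pm.

250 pm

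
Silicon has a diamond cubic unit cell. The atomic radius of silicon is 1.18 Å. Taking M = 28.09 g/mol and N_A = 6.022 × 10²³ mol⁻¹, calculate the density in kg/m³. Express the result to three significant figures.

2300 kg/m³

In a diamond cubic lattice, nearest neighbors lie along the body diagonal with √3·a = 8r, giving a = 5.450 Å = 5.450 × 10^-8 cm.
With Z = 8, ρ = Z·M/(N_A·a³) = 8 × 28.09 / (6.022 × 10²³ × 1.619 × 10^-22) = 2.305 g/cm³ = 2300 kg/m³.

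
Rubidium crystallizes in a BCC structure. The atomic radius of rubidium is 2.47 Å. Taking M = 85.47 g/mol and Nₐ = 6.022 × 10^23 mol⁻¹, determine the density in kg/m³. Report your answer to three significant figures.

In a BCC lattice, atoms touch along the body diagonal, so √3·a = 4r, giving a = 5.704 Å = 5.704 × 10^-8 cm.
With Z = 2, ρ = Z·M/(N_A·a³) = 2 × 85.47 / (6.022 × 10²³ × 1.856 × 10^-22) = 1.529 g/cm³ = 1530 kg/m³.

1530 kg/m³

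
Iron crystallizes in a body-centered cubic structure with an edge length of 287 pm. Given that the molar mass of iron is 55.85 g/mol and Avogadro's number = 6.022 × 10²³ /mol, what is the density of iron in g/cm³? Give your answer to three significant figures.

7.85 g/cm³

A BCC unit cell contains Z = 2 atoms.
Cell volume: a³ = (287 pm)³ = (2.870 × 10^-8 cm)³ = 2.364 × 10^-23 cm³.
ρ = Z·M/(N_A·a³) = 2 × 55.85 / (6.022 × 10²³ × 2.364 × 10^-23) = 7.846 g/cm³.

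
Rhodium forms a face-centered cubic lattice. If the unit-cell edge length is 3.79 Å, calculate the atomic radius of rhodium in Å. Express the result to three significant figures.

1.34 Å

In an FCC lattice, atoms touch along the face diagonal, so √2·a = 4r.
r = √2·a/4 = 1.4142 × 3.79 / 4 = 1.34 Å.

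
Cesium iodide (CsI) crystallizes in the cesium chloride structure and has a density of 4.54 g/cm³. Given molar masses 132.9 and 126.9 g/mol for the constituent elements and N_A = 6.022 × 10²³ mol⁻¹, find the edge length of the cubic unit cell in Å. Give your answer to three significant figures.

M(CsI) = 259.8 g/mol; Z = 1 formula unit per cell.
a³ = Z·M/(N_A·ρ) = 1 × 259.8 / (6.022 × 10²³ × 4.54) = 9.503 × 10^-23 cm³, so a = 4.563 × 10^-8 cm = 4.56 Å.

4.56 Å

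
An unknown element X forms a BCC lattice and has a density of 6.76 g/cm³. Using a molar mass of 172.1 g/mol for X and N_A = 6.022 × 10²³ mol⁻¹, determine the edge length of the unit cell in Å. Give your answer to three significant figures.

With Z = 2 atoms per BCC cell, a³ = Z·M/(N_A·ρ) = 2 × 172.1 / (6.022 × 10²³ × 6.760 g/cm³) = 8.455 × 10^-23 cm³.
a = (8.455 × 10^-23)^(1/3) = 4.389 × 10^-8 cm = 4.39 Å.

4.39 Å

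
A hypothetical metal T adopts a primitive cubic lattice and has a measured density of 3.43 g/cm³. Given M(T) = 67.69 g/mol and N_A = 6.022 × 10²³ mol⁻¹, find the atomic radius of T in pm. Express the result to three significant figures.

For a simple cubic cell (Z = 1), a³ = Z·M/(N_A·ρ) = 1 × 67.69 / (6.022 × 10²³ × 3.430) = 3.277 × 10^-23 cm³, so a = 3.200 × 10^-8 cm = 320.0 pm.
Atoms touch along the cell edge, so a = 2r, so r = 0.5000 × a = 160 pm.

160 pm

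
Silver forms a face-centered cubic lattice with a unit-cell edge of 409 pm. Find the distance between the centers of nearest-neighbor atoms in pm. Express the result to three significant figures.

In an FCC structure, atoms touch along the face diagonal, so √2·a = 4r; the nearest-neighbor distance equals 2r = 0.7071·a.
d = 0.7071 × 409 = 289 pm.

289 pm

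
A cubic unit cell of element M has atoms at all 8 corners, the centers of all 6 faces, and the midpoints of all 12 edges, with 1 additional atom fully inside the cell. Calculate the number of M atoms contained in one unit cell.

Corner atoms are shared by 8 cells (1/8 each), face atoms by 2 (1/2 each), edge atoms by 4 (1/4 each), interior atoms are unshared.
Net atoms = 8 × 1/8 + 6 × 1/2 + 12 × 1/4 + 1 = 1 + 3 + 3 + 1 = 8.

8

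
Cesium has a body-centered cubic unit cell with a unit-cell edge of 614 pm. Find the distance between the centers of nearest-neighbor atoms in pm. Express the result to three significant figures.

In a BCC structure, atoms touch along the body diagonal, so √3·a = 4r; the nearest-neighbor distance equals 2r = 0.8660·a.
d = 0.8660 × 614 = 532 pm.

532 pm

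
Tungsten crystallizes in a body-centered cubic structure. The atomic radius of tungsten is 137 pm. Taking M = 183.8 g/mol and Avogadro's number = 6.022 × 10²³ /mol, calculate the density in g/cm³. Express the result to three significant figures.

19.3 g/cm³

In a BCC lattice, atoms touch along the body diagonal, so √3·a = 4r, giving a = 316.4 pm = 3.164 × 10^-8 cm.
With Z = 2, ρ = Z·M/(N_A·a³) = 2 × 183.8 / (6.022 × 10²³ × 3.167 × 10^-23) = 19.27 g/cm³.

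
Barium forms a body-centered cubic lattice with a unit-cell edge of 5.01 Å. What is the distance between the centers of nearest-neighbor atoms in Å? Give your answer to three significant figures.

4.34 Å

In a BCC structure, atoms touch along the body diagonal, so √3·a = 4r; the nearest-neighbor distance equals 2r = 0.8660·a.
d = 0.8660 × 5.01 = 4.34 Å.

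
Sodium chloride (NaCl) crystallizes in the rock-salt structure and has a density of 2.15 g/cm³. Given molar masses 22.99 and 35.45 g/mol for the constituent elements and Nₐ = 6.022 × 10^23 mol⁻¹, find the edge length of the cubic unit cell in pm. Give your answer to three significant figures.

565 pm

M(NaCl) = 58.44 g/mol; Z = 4 formula units per cell.
a³ = Z·M/(N_A·ρ) = 4 × 58.44 / (6.022 × 10²³ × 2.15) = 1.805 × 10^-22 cm³, so a = 5.652 × 10^-8 cm = 565 pm.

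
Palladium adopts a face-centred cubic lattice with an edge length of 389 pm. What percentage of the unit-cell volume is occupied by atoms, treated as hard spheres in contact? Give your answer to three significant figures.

In an FCC lattice atoms touch along the face diagonal, so √2·a = 4r, so r = 0.3536a = 137.5 pm.
Packing fraction = Z·(4/3)πr³ / a³ = 4 × (4/3)π × (137.5)³ / (389)³ = 0.7405 = 74.0%.

74.0%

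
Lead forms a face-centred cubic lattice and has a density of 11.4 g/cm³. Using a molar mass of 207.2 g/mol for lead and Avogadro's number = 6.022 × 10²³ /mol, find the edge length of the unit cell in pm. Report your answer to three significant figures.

With Z = 4 atoms per FCC cell, a³ = Z·M/(N_A·ρ) = 4 × 207.2 / (6.022 × 10²³ × 11.40 g/cm³) = 1.207 × 10^-22 cm³.
a = (1.207 × 10^-22)^(1/3) = 4.942 × 10^-8 cm = 494 pm.

494 pm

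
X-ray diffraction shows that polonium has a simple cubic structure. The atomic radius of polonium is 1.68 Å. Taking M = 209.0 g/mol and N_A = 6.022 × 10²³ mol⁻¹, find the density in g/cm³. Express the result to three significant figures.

In a simple cubic lattice, atoms touch along the cell edge, so a = 2r, giving a = 3.360 Å = 3.360 × 10^-8 cm.
With Z = 1, ρ = Z·M/(N_A·a³) = 1 × 209.0 / (6.022 × 10²³ × 3.793 × 10^-23) = 9.149 g/cm³.

9.15 g/cm³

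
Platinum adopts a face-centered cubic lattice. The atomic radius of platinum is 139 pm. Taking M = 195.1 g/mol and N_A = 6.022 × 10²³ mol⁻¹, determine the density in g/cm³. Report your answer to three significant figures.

21.3 g/cm³

In an FCC lattice, atoms touch along the face diagonal, so √2·a = 4r, giving a = 393.2 pm = 3.932 × 10^-8 cm.
With Z = 4, ρ = Z·M/(N_A·a³) = 4 × 195.1 / (6.022 × 10²³ × 6.077 × 10^-23) = 21.33 g/cm³.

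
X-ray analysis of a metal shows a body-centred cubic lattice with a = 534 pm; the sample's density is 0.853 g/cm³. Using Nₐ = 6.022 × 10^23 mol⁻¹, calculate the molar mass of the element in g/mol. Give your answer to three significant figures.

39.1 g/mol

A BCC cell has Z = 2 atoms; a = 5.340 × 10^-8 cm.
M = ρ·N_A·a³/Z = 0.853 × 6.022 × 10²³ × 1.523 × 10^-22 / 2 = 39.1 g/mol.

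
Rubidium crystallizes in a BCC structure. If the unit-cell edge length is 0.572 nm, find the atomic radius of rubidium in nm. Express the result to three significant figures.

0.248 nm

In a BCC lattice, atoms touch along the body diagonal, so √3·a = 4r.
r = √3·a/4 = 1.7321 × 0.572 / 4 = 0.248 nm.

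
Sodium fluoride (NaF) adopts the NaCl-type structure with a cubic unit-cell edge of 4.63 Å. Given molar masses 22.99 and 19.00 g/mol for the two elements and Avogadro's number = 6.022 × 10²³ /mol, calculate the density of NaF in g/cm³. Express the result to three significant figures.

The NaCl-type structure contains Z = 4 formula units per cell; M(NaF) = 22.99 + 19.00 = 41.99 g/mol.
a³ = (4.630 × 10^-8 cm)³ = 9.925 × 10^-23 cm³.
ρ = 4 × 41.99 / (6.022 × 10²³ × 9.925 × 10^-23) = 2.810 g/cm³.

2.81 g/cm³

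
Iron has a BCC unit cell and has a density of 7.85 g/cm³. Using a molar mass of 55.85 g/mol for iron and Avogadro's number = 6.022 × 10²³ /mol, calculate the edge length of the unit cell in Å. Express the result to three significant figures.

2.87 Å

With Z = 2 atoms per BCC cell, a³ = Z·M/(N_A·ρ) = 2 × 55.85 / (6.022 × 10²³ × 7.850 g/cm³) = 2.363 × 10^-23 cm³.
a = (2.363 × 10^-23)^(1/3) = 2.870 × 10^-8 cm = 2.87 Å.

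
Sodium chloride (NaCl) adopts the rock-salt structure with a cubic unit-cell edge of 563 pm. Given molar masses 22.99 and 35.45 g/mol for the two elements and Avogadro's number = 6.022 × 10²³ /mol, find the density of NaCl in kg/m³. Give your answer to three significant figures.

2180 kg/m³

The rock-salt structure contains Z = 4 formula units per cell; M(NaCl) = 22.99 + 35.45 = 58.44 g/mol.
a³ = (5.630 × 10^-8 cm)³ = 1.785 × 10^-22 cm³.
ρ = 4 × 58.44 / (6.022 × 10²³ × 1.785 × 10^-22) = 2.175 g/cm³ = 2180 kg/m³.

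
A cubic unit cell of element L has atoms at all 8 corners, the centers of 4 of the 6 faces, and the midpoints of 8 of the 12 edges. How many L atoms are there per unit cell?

5

Corner atoms are shared by 8 cells (1/8 each), face atoms by 2 (1/2 each), edge atoms by 4 (1/4 each).
Net atoms = 8 × 1/8 + 4 × 1/2 + 8 × 1/4 = 1 + 2 + 2 = 5.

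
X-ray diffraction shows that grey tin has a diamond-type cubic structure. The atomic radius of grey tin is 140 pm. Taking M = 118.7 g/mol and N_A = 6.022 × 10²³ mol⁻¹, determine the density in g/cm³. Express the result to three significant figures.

5.83 g/cm³

In a diamond cubic lattice, nearest neighbors lie along the body diagonal with √3·a = 8r, giving a = 646.6 pm = 6.466 × 10^-8 cm.
With Z = 8, ρ = Z·M/(N_A·a³) = 8 × 118.7 / (6.022 × 10²³ × 2.704 × 10^-22) = 5.832 g/cm³.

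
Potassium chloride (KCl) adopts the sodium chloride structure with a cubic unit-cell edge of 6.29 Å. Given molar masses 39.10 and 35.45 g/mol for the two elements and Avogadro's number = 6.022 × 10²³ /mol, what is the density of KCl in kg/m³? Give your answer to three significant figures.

The sodium chloride structure contains Z = 4 formula units per cell; M(KCl) = 39.10 + 35.45 = 74.55 g/mol.
a³ = (6.290 × 10^-8 cm)³ = 2.489 × 10^-22 cm³.
ρ = 4 × 74.55 / (6.022 × 10²³ × 2.489 × 10^-22) = 1.990 g/cm³ = 1990 kg/m³.

1990 kg/m³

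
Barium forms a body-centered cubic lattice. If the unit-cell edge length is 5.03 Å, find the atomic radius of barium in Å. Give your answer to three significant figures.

In a BCC lattice, atoms touch along the body diagonal, so √3·a = 4r.
r = √3·a/4 = 1.7321 × 5.03 / 4 = 2.18 Å.

2.18 Å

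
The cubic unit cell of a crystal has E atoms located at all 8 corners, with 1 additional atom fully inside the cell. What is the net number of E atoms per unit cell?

Corner atoms are shared by 8 cells (1/8 each), interior atoms are unshared.
Net atoms = 8 × 1/8 + 1 = 1 + 1 = 2.

2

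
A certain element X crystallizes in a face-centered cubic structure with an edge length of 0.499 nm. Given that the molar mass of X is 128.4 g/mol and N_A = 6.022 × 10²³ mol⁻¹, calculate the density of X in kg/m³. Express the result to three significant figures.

6860 kg/m³

An FCC unit cell contains Z = 4 atoms.
Cell volume: a³ = (0.499 nm)³ = (4.990 × 10^-8 cm)³ = 1.243 × 10^-22 cm³.
ρ = Z·M/(N_A·a³) = 4 × 128.4 / (6.022 × 10²³ × 1.243 × 10^-22) = 6.864 g/cm³ = 6860 kg/m³.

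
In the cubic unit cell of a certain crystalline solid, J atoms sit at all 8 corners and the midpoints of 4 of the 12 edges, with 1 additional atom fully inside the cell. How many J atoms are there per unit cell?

Corner atoms are shared by 8 cells (1/8 each), edge atoms by 4 (1/4 each), interior atoms are unshared.
Net atoms = 8 × 1/8 + 4 × 1/4 + 1 = 1 + 1 + 1 = 3.

3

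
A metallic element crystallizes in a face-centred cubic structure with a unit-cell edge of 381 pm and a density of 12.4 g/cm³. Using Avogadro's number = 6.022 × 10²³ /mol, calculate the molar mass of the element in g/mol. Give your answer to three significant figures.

An FCC cell has Z = 4 atoms; a = 3.810 × 10^-8 cm.
M = ρ·N_A·a³/Z = 12.4 × 6.022 × 10²³ × 5.531 × 10^-23 / 4 = 103 g/mol.

103 g/mol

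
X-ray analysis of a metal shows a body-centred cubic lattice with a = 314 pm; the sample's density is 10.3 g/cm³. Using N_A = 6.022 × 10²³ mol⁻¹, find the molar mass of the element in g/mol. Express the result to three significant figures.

A BCC cell has Z = 2 atoms; a = 3.140 × 10^-8 cm.
M = ρ·N_A·a³/Z = 10.3 × 6.022 × 10²³ × 3.096 × 10^-23 / 2 = 96.0 g/mol.

96.0 g/mol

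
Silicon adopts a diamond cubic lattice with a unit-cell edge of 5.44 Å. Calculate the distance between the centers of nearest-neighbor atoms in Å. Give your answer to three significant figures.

In a diamond cubic structure, nearest neighbors lie along the body diagonal with √3·a = 8r; the nearest-neighbor distance equals 2r = 0.4330·a.
d = 0.4330 × 5.44 = 2.36 Å.

2.36 Å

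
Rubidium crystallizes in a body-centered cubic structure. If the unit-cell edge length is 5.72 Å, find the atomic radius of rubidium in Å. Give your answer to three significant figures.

2.48 Å

In a BCC lattice, atoms touch along the body diagonal, so √3·a = 4r.
r = √3·a/4 = 1.7321 × 5.72 / 4 = 2.48 Å.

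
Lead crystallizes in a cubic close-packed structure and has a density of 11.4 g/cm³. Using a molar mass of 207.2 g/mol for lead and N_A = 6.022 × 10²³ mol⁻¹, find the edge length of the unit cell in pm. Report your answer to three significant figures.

With Z = 4 atoms per FCC cell, a³ = Z·M/(N_A·ρ) = 4 × 207.2 / (6.022 × 10²³ × 11.40 g/cm³) = 1.207 × 10^-22 cm³.
a = (1.207 × 10^-22)^(1/3) = 4.942 × 10^-8 cm = 494 pm.

494 pm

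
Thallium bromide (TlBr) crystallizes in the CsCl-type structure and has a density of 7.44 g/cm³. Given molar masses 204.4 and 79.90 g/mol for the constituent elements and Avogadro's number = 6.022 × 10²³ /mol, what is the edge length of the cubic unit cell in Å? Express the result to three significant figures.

M(TlBr) = 284.3 g/mol; Z = 1 formula unit per cell.
a³ = Z·M/(N_A·ρ) = 1 × 284.3 / (6.022 × 10²³ × 7.44) = 6.345 × 10^-23 cm³, so a = 3.989 × 10^-8 cm = 3.99 Å.

3.99 Å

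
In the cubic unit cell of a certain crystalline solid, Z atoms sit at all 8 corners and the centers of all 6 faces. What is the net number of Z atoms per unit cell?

4

Corner atoms are shared by 8 cells (1/8 each), face atoms by 2 (1/2 each).
Net atoms = 8 × 1/8 + 6 × 1/2 = 1 + 3 = 4.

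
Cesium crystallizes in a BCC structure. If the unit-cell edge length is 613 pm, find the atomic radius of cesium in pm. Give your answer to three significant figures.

265 pm

In a BCC lattice, atoms touch along the body diagonal, so √3·a = 4r.
r = √3·a/4 = 1.7321 × 613 / 4 = 265 pm.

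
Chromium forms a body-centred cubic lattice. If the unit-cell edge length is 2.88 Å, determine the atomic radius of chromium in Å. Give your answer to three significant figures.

1.25 Å

In a BCC lattice, atoms touch along the body diagonal, so √3·a = 4r.
r = √3·a/4 = 1.7321 × 2.88 / 4 = 1.25 Å.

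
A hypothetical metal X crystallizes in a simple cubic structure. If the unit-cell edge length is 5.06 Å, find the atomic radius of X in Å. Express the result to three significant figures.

2.53 Å

In a simple cubic lattice, atoms touch along the cell edge, so a = 2r.
r = a/2 = 5.06/2 = 2.53 Å.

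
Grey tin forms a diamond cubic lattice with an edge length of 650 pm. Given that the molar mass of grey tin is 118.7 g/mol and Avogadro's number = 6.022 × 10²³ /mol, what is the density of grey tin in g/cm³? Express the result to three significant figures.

A diamond cubic unit cell contains Z = 8 atoms.
Cell volume: a³ = (650 pm)³ = (6.500 × 10^-8 cm)³ = 2.746 × 10^-22 cm³.
ρ = Z·M/(N_A·a³) = 8 × 118.7 / (6.022 × 10²³ × 2.746 × 10^-22) = 5.742 g/cm³.

5.74 g/cm³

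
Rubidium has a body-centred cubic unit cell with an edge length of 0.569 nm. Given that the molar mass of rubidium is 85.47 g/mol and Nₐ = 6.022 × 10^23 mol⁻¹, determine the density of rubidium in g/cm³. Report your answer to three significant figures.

A BCC unit cell contains Z = 2 atoms.
Cell volume: a³ = (0.569 nm)³ = (5.690 × 10^-8 cm)³ = 1.842 × 10^-22 cm³.
ρ = Z·M/(N_A·a³) = 2 × 85.47 / (6.022 × 10²³ × 1.842 × 10^-22) = 1.541 g/cm³.

1.54 g/cm³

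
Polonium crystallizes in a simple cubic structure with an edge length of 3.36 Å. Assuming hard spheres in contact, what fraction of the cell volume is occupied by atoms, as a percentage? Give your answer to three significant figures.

In a simple cubic lattice atoms touch along the cell edge, so a = 2r, so r = 0.5000a = 1.680 Å.
Packing fraction = Z·(4/3)πr³ / a³ = 1 × (4/3)π × (1.680)³ / (3.36)³ = 0.5236 = 52.4%.

52.4%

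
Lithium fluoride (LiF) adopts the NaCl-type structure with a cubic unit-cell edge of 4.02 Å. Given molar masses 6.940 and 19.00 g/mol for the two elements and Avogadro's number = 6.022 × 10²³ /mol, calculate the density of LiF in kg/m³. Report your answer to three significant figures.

The NaCl-type structure contains Z = 4 formula units per cell; M(LiF) = 6.940 + 19.00 = 25.94 g/mol.
a³ = (4.020 × 10^-8 cm)³ = 6.496 × 10^-23 cm³.
ρ = 4 × 25.94 / (6.022 × 10²³ × 6.496 × 10^-23) = 2.652 g/cm³ = 2650 kg/m³.

2650 kg/m³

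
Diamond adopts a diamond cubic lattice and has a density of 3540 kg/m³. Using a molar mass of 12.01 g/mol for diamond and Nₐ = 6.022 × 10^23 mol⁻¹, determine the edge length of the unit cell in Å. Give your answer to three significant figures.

With Z = 8 atoms per diamond cubic cell, a³ = Z·M/(N_A·ρ) = 8 × 12.01 / (6.022 × 10²³ × 3.540 g/cm³) = 4.507 × 10^-23 cm³.
a = (4.507 × 10^-23)^(1/3) = 3.559 × 10^-8 cm = 3.56 Å.

3.56 Å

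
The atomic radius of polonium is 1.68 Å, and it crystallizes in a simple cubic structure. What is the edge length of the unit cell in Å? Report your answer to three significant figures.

3.36 Å

In a simple cubic lattice, atoms touch along the cell edge, so a = 2r.
a = 2r = 2 × 1.68 = 3.36 Å.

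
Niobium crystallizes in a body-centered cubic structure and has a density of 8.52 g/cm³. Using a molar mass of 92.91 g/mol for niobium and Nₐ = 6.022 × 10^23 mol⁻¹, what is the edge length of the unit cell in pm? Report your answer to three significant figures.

331 pm

With Z = 2 atoms per BCC cell, a³ = Z·M/(N_A·ρ) = 2 × 92.91 / (6.022 × 10²³ × 8.520 g/cm³) = 3.622 × 10^-23 cm³.
a = (3.622 × 10^-23)^(1/3) = 3.309 × 10^-8 cm = 331 pm.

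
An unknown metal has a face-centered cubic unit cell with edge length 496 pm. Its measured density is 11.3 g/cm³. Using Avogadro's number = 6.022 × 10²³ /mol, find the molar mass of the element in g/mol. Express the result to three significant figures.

An FCC cell has Z = 4 atoms; a = 4.960 × 10^-8 cm.
M = ρ·N_A·a³/Z = 11.3 × 6.022 × 10²³ × 1.220 × 10^-22 / 4 = 208 g/mol.

208 g/mol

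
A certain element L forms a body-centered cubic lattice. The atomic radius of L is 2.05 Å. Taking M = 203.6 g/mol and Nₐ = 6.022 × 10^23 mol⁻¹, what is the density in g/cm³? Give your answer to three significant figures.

6.37 g/cm³

In a BCC lattice, atoms touch along the body diagonal, so √3·a = 4r, giving a = 4.734 Å = 4.734 × 10^-8 cm.
With Z = 2, ρ = Z·M/(N_A·a³) = 2 × 203.6 / (6.022 × 10²³ × 1.061 × 10^-22) = 6.372 g/cm³.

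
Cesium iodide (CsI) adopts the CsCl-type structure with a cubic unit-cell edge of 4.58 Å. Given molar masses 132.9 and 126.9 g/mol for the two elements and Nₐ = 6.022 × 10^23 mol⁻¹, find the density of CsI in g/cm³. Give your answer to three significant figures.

4.49 g/cm³

The CsCl-type structure contains Z = 1 formula unit per cell; M(CsI) = 132.9 + 126.9 = 259.8 g/mol.
a³ = (4.580 × 10^-8 cm)³ = 9.607 × 10^-23 cm³.
ρ = 1 × 259.8 / (6.022 × 10²³ × 9.607 × 10^-23) = 4.491 g/cm³.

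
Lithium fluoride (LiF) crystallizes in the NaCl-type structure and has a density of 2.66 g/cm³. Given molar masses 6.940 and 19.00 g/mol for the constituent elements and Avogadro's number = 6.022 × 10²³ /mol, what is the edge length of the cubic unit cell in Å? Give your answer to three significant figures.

4.02 Å

M(LiF) = 25.94 g/mol; Z = 4 formula units per cell.
a³ = Z·M/(N_A·ρ) = 4 × 25.94 / (6.022 × 10²³ × 2.66) = 6.478 × 10^-23 cm³, so a = 4.016 × 10^-8 cm = 4.02 Å.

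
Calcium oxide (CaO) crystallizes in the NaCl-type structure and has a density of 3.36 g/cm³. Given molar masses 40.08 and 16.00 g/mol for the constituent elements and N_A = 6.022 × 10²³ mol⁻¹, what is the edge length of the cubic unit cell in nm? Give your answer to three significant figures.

M(CaO) = 56.08 g/mol; Z = 4 formula units per cell.
a³ = Z·M/(N_A·ρ) = 4 × 56.08 / (6.022 × 10²³ × 3.36) = 1.109 × 10^-22 cm³, so a = 4.804 × 10^-8 cm = 0.480 nm.

0.480 nm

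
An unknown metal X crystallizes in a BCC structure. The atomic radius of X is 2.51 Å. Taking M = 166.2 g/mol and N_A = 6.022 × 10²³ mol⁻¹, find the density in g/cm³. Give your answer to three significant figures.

In a BCC lattice, atoms touch along the body diagonal, so √3·a = 4r, giving a = 5.797 Å = 5.797 × 10^-8 cm.
With Z = 2, ρ = Z·M/(N_A·a³) = 2 × 166.2 / (6.022 × 10²³ × 1.948 × 10^-22) = 2.834 g/cm³.

2.83 g/cm³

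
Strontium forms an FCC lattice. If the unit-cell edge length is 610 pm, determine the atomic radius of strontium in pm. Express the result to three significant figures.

216 pm

In an FCC lattice, atoms touch along the face diagonal, so √2·a = 4r.
r = √2·a/4 = 1.4142 × 610 / 4 = 216 pm.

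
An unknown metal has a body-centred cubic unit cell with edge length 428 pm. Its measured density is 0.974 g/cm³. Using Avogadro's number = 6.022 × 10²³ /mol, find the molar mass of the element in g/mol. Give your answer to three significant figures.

23.0 g/mol

A BCC cell has Z = 2 atoms; a = 4.280 × 10^-8 cm.
M = ρ·N_A·a³/Z = 0.974 × 6.022 × 10²³ × 7.840 × 10^-23 / 2 = 23.0 g/mol.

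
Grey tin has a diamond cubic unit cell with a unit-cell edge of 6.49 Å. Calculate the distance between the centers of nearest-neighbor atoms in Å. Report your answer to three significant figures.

2.81 Å

In a diamond cubic structure, nearest neighbors lie along the body diagonal with √3·a = 8r; the nearest-neighbor distance equals 2r = 0.4330·a.
d = 0.4330 × 6.49 = 2.81 Å.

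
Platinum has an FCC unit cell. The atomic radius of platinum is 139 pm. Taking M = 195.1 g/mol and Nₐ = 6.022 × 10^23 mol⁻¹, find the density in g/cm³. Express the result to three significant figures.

In an FCC lattice, atoms touch along the face diagonal, so √2·a = 4r, giving a = 393.2 pm = 3.932 × 10^-8 cm.
With Z = 4, ρ = Z·M/(N_A·a³) = 4 × 195.1 / (6.022 × 10²³ × 6.077 × 10^-23) = 21.33 g/cm³.

21.3 g/cm³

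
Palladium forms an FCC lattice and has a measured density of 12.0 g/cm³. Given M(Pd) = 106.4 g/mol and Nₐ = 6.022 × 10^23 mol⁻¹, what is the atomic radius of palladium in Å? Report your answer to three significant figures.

1.38 Å

For an FCC cell (Z = 4), a³ = Z·M/(N_A·ρ) = 4 × 106.4 / (6.022 × 10²³ × 12.00) = 5.890 × 10^-23 cm³, so a = 3.891 × 10^-8 cm = 3.891 Å.
Atoms touch along the face diagonal, so √2·a = 4r, so r = 0.3536 × a = 1.38 Å.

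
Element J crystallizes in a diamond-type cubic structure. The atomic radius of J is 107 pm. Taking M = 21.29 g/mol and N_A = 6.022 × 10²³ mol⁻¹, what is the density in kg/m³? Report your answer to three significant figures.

2340 kg/m³

In a diamond cubic lattice, nearest neighbors lie along the body diagonal with √3·a = 8r, giving a = 494.2 pm = 4.942 × 10^-8 cm.
With Z = 8, ρ = Z·M/(N_A·a³) = 8 × 21.29 / (6.022 × 10²³ × 1.207 × 10^-22) = 2.343 g/cm³ = 2340 kg/m³.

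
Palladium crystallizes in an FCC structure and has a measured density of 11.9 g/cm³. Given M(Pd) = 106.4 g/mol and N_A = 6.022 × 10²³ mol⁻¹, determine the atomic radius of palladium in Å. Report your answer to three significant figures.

For an FCC cell (Z = 4), a³ = Z·M/(N_A·ρ) = 4 × 106.4 / (6.022 × 10²³ × 11.90) = 5.939 × 10^-23 cm³, so a = 3.902 × 10^-8 cm = 3.902 Å.
Atoms touch along the face diagonal, so √2·a = 4r, so r = 0.3536 × a = 1.38 Å.

1.38 Å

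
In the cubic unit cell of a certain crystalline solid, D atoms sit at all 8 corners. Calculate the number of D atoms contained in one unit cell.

Corner atoms are shared by 8 cells (1/8 each).
Net atoms = 8 × 1/8 = 1 = 1.

1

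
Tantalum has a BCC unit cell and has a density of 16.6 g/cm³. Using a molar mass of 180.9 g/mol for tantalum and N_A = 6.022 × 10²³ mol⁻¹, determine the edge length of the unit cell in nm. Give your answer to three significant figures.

0.331 nm

With Z = 2 atoms per BCC cell, a³ = Z·M/(N_A·ρ) = 2 × 180.9 / (6.022 × 10²³ × 16.60 g/cm³) = 3.619 × 10^-23 cm³.
a = (3.619 × 10^-23)^(1/3) = 3.308 × 10^-8 cm = 0.331 nm.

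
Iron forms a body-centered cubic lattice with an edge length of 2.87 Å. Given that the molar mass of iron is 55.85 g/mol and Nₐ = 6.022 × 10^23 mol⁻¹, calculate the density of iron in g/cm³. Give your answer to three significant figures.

7.85 g/cm³

A BCC unit cell contains Z = 2 atoms.
Cell volume: a³ = (2.87 Å)³ = (2.870 × 10^-8 cm)³ = 2.364 × 10^-23 cm³.
ρ = Z·M/(N_A·a³) = 2 × 55.85 / (6.022 × 10²³ × 2.364 × 10^-23) = 7.846 g/cm³.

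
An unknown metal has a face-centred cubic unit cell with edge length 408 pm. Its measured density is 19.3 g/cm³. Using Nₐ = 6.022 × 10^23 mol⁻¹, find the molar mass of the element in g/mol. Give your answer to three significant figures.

An FCC cell has Z = 4 atoms; a = 4.080 × 10^-8 cm.
M = ρ·N_A·a³/Z = 19.3 × 6.022 × 10²³ × 6.792 × 10^-23 / 4 = 197 g/mol.

197 g/mol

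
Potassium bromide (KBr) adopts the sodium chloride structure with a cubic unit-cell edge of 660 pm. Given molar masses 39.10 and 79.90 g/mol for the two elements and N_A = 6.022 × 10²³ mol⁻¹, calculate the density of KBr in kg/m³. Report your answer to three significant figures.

2750 kg/m³

The sodium chloride structure contains Z = 4 formula units per cell; M(KBr) = 39.10 + 79.90 = 119.0 g/mol.
a³ = (6.600 × 10^-8 cm)³ = 2.875 × 10^-22 cm³.
ρ = 4 × 119.0 / (6.022 × 10²³ × 2.875 × 10^-22) = 2.749 g/cm³ = 2750 kg/m³.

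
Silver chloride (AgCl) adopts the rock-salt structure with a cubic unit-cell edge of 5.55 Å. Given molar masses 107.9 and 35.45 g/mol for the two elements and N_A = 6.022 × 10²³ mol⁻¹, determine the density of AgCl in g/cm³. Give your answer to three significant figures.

5.57 g/cm³

The rock-salt structure contains Z = 4 formula units per cell; M(AgCl) = 107.9 + 35.45 = 143.35 g/mol.
a³ = (5.550 × 10^-8 cm)³ = 1.710 × 10^-22 cm³.
ρ = 4 × 143.35 / (6.022 × 10²³ × 1.710 × 10^-22) = 5.570 g/cm³.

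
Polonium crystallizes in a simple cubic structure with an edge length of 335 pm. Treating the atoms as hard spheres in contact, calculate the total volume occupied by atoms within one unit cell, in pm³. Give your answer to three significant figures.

In a simple cubic lattice atoms touch along the cell edge, so a = 2r, so r = 0.5000a = 167.5 pm.
V_atoms = Z × (4/3)πr³ = 1 × (4/3)π × (167.5)³ = 1.97 × 10^7 pm³.

1.97 × 10^7 pm³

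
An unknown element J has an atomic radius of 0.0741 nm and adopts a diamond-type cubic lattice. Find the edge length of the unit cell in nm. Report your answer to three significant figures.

0.342 nm

In a diamond cubic lattice, nearest neighbors lie along the body diagonal with √3·a = 8r.
a = 8r/√3 = 8 × 0.0741 / 1.7321 = 0.342 nm.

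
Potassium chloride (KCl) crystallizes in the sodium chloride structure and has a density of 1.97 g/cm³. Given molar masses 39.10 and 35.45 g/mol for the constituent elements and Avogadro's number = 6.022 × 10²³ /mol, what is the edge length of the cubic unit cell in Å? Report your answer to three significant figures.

M(KCl) = 74.55 g/mol; Z = 4 formula units per cell.
a³ = Z·M/(N_A·ρ) = 4 × 74.55 / (6.022 × 10²³ × 1.97) = 2.514 × 10^-22 cm³, so a = 6.311 × 10^-8 cm = 6.31 Å.

6.31 Å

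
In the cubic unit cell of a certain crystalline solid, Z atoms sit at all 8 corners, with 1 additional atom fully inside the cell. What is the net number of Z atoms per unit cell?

2

Corner atoms are shared by 8 cells (1/8 each), interior atoms are unshared.
Net atoms = 8 × 1/8 + 1 = 1 + 1 = 2.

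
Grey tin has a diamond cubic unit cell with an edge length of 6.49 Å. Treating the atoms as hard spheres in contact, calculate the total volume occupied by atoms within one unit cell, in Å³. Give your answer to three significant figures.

In a diamond cubic lattice nearest neighbors lie along the body diagonal with √3·a = 8r, so r = 0.2165a = 1.405 Å.
V_atoms = Z × (4/3)πr³ = 8 × (4/3)π × (1.405)³ = 93.0 Å³.

93.0 Å³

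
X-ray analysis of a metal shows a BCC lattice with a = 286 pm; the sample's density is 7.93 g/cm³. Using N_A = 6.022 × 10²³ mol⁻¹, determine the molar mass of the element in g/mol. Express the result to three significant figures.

55.9 g/mol

A BCC cell has Z = 2 atoms; a = 2.860 × 10^-8 cm.
M = ρ·N_A·a³/Z = 7.93 × 6.022 × 10²³ × 2.339 × 10^-23 / 2 = 55.9 g/mol.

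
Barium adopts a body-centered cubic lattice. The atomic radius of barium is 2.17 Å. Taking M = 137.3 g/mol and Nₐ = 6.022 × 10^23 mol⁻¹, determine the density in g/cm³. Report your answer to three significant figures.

3.62 g/cm³

In a BCC lattice, atoms touch along the body diagonal, so √3·a = 4r, giving a = 5.011 Å = 5.011 × 10^-8 cm.
With Z = 2, ρ = Z·M/(N_A·a³) = 2 × 137.3 / (6.022 × 10²³ × 1.259 × 10^-22) = 3.623 g/cm³.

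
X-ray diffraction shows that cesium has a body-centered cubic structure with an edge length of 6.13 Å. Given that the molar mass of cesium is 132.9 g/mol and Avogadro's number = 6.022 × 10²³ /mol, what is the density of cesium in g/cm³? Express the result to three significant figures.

1.92 g/cm³

A BCC unit cell contains Z = 2 atoms.
Cell volume: a³ = (6.13 Å)³ = (6.130 × 10^-8 cm)³ = 2.303 × 10^-22 cm³.
ρ = Z·M/(N_A·a³) = 2 × 132.9 / (6.022 × 10²³ × 2.303 × 10^-22) = 1.916 g/cm³.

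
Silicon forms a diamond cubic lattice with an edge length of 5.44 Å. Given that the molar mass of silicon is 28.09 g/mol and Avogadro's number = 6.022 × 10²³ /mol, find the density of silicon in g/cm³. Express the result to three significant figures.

2.32 g/cm³

A diamond cubic unit cell contains Z = 8 atoms.
Cell volume: a³ = (5.44 Å)³ = (5.440 × 10^-8 cm)³ = 1.610 × 10^-22 cm³.
ρ = Z·M/(N_A·a³) = 8 × 28.09 / (6.022 × 10²³ × 1.610 × 10^-22) = 2.318 g/cm³.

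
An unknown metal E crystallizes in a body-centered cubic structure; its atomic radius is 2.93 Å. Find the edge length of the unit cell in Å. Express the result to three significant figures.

In a BCC lattice, atoms touch along the body diagonal, so √3·a = 4r.
a = 4r/√3 = 4 × 2.93 / 1.7321 = 6.77 Å.

6.77 Å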